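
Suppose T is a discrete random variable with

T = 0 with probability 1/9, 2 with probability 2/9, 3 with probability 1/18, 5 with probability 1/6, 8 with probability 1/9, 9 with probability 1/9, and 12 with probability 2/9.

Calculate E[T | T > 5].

10.25

P(T > 5) = 1/9 + 1/9 + 2/9 = 4/9.
E[T | T > 5] = [8·1/9 + 9·1/9 + 12·2/9] / (4/9)
 = 41/9 / (4/9)
 = 41/4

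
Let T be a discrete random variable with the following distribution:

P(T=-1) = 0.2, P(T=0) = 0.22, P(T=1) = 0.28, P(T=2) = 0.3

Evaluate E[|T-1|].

E[|T-1|] = Σ |t-1|·P(T=t)
 = 2·0.2 + 1·0.22 + 0·0.28 + 1·0.3
 = 0.4 + 0.22 + 0 + 0.3
 = 0.92

0.92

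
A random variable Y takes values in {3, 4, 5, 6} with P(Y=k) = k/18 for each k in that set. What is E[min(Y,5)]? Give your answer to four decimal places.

4.4444

E[min(Y,5)] = Σ min(y,5)·P(Y=y)
 = 3·1/6 + 4·2/9 + 5·5/18 + 5·1/3
 = 1/2 + 8/9 + 25/18 + 5/3
 = 40/9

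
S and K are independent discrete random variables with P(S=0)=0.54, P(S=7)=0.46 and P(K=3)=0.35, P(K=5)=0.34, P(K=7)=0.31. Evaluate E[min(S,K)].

E[min(S,K)] = Σ_s Σ_k min(s,k) · P(S=s)P(K=k)
 = 0·0.189 + 0·0.1836 + 0·0.1674 + 3·0.161 + 5·0.1564 + 7·0.1426
 = 0 + 0 + 0 + 0.483 + 0.782 + 0.9982
 = 2.2632

2.2632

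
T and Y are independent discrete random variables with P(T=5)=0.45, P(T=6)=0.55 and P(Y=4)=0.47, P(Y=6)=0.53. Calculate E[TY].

28.083

E[TY] = Σ_t Σ_y ty · P(T=t)P(Y=y)
 = 20·0.2115 + 30·0.2385 + 24·0.2585 + 36·0.2915
 = 4.23 + 7.155 + 6.204 + 10.494
 = 28.083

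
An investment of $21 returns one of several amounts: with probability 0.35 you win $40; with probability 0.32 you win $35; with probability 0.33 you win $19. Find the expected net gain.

E[payout] = 40·0.35 + 35·0.32 + 19·0.33
 = 14 + 11.2 + 6.27
 = 31.47
Net = 31.47 - 21 = 10.47

10.47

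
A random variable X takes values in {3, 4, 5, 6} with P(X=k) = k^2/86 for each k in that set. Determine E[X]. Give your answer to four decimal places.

E[X] = Σ x·P(X=x)
 = 3·9/86 + 4·8/43 + 5·25/86 + 6·18/43
 = 27/86 + 32/43 + 125/86 + 108/43
 = 216/43

5.0233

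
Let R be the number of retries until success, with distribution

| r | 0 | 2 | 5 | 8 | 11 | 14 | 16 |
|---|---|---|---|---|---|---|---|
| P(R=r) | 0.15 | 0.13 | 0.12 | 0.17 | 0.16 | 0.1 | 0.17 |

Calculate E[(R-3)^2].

E[(R-3)^2] = Σ (r-3)^2·P(R=r)
 = 9·0.15 + 1·0.13 + 4·0.12 + 25·0.17 + 64·0.16 + 121·0.1 + 169·0.17
 = 1.35 + 0.13 + 0.48 + 4.25 + 10.24 + 12.1 + 28.73
 = 57.28

57.28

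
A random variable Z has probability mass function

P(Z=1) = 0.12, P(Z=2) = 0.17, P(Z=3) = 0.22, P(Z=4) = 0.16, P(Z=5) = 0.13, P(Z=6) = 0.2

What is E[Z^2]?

E[Z^2] = Σ z^2·P(Z=z)
 = 1·0.12 + 4·0.17 + 9·0.22 + 16·0.16 + 25·0.13 + 36·0.2
 = 0.12 + 0.68 + 1.98 + 2.56 + 3.25 + 7.2
 = 15.79

15.79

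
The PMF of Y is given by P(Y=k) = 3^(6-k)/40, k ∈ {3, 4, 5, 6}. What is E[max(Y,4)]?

E[max(Y,4)] = Σ max(y,4)·P(Y=y)
 = 4·27/40 + 4·9/40 + 5·3/40 + 6·1/40
 = 27/10 + 9/10 + 3/8 + 3/20
 = 33/8

4.125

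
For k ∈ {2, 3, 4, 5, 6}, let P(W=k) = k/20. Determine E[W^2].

22

E[W^2] = Σ w^2·P(W=w)
 = 4·1/10 + 9·3/20 + 16·1/5 + 25·1/4 + 36·3/10
 = 2/5 + 27/20 + 16/5 + 25/4 + 54/5
 = 22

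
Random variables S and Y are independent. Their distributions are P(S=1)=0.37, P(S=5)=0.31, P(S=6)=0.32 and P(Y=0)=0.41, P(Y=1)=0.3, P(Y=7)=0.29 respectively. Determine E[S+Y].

6.17

E[S+Y] = Σ_s Σ_y (s+y) · P(S=s)P(Y=y)
 = 1·0.1517 + 2·0.111 + 8·0.1073 + 5·0.1271 + 6·0.093 + 12·0.0899 + 6·0.1312 + 7·0.096 + 13·0.0928
 = 0.1517 + 0.222 + 0.8584 + 0.6355 + 0.558 + 1.0788 + 0.7872 + 0.672 + 1.2064
 = 6.17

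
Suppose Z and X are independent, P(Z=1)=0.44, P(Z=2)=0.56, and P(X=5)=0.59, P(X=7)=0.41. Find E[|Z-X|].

E[|Z-X|] = Σ_z Σ_x |z-x| · P(Z=z)P(X=x)
 = 4·0.2596 + 6·0.1804 + 3·0.3304 + 5·0.2296
 = 1.0384 + 1.0824 + 0.9912 + 1.148
 = 4.26

4.26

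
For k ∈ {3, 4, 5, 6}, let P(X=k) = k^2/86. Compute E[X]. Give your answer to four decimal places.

E[X] = Σ x·P(X=x)
 = 3·9/86 + 4·8/43 + 5·25/86 + 6·18/43
 = 27/86 + 32/43 + 125/86 + 108/43
 = 216/43

5.0233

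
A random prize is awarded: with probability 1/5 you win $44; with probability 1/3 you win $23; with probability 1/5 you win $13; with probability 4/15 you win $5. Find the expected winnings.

E[payout] = 44·1/5 + 23·1/3 + 13·1/5 + 5·4/15
 = 44/5 + 23/3 + 13/5 + 4/3
 = 102/5

20.4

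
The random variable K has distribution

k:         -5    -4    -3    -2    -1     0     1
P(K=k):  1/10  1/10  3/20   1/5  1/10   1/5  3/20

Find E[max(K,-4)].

E[max(K,-4)] = Σ max(k,-4)·P(K=k)
 = (-4)·1/10 + (-4)·1/10 + (-3)·3/20 + (-2)·1/5 + (-1)·1/10 + 0·1/5 + 1·3/20
 = (-2/5) + (-2/5) + (-9/20) + (-2/5) + (-1/10) + 0 + 3/20
 = -8/5

-1.6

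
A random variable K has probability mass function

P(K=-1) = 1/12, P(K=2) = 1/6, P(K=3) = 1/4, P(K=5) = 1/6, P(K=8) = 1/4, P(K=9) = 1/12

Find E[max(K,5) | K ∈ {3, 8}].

6.5

P(K ∈ {3, 8}) = 1/4 + 1/4 = 1/2.
E[max(K,5) | K ∈ {3, 8}] = [5·1/4 + 8·1/4] / (1/2)
 = 13/4 / (1/2)
 = 13/2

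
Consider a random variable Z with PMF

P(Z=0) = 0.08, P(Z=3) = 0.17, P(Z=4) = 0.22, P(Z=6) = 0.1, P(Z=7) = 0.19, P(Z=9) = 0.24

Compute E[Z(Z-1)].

E[Z(Z-1)] = Σ z(z-1)·P(Z=z)
 = 0·0.08 + 6·0.17 + 12·0.22 + 30·0.1 + 42·0.19 + 72·0.24
 = 0 + 1.02 + 2.64 + 3 + 7.98 + 17.28
 = 31.92

31.92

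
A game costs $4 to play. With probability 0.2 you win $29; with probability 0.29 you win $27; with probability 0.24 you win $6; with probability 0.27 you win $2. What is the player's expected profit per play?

11.61

E[payout] = 29·0.2 + 27·0.29 + 6·0.24 + 2·0.27
 = 5.8 + 7.83 + 1.44 + 0.54
 = 15.61
Net = 15.61 - 4 = 11.61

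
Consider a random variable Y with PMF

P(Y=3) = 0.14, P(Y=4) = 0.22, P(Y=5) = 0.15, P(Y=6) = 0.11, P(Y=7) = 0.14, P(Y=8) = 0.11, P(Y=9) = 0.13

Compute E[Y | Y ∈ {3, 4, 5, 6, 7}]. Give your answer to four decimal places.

P(Y ∈ {3, 4, 5, 6, 7}) = 0.14 + 0.22 + 0.15 + 0.11 + 0.14 = 0.76.
E[Y | Y ∈ {3, 4, 5, 6, 7}] = [3·0.14 + 4·0.22 + 5·0.15 + 6·0.11 + 7·0.14] / 0.76
 = 3.69 / 0.76
 = 369/76

4.8553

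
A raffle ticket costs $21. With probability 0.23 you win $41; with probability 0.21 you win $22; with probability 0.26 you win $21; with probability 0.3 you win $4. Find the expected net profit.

E[payout] = 41·0.23 + 22·0.21 + 21·0.26 + 4·0.3
 = 9.43 + 4.62 + 5.46 + 1.2
 = 20.71
Net = 20.71 - 21 = -0.29

-0.29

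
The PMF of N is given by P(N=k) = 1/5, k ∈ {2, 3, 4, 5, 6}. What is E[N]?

E[N] = Σ n·P(N=n)
 = 2·1/5 + 3·1/5 + 4·1/5 + 5·1/5 + 6·1/5
 = 2/5 + 3/5 + 4/5 + 1 + 6/5
 = 4

4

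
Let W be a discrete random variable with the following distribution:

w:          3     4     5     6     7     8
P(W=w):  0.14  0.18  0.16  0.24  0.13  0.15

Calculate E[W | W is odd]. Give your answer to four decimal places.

4.9535

P(W is odd) = 0.14 + 0.16 + 0.13 = 0.43.
E[W | W is odd] = [3·0.14 + 5·0.16 + 7·0.13] / 0.43
 = 2.13 / 0.43
 = 213/43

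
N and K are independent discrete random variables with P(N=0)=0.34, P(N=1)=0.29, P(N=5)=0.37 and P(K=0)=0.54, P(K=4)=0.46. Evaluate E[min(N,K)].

E[min(N,K)] = Σ_n Σ_k min(n,k) · P(N=n)P(K=k)
 = 0·0.1836 + 0·0.1564 + 0·0.1566 + 1·0.1334 + 0·0.1998 + 4·0.1702
 = 0 + 0 + 0 + 0.1334 + 0 + 0.6808
 = 0.8142

0.8142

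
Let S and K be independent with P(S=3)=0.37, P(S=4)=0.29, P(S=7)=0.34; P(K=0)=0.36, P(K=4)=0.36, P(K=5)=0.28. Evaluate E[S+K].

E[S+K] = Σ_s Σ_k (s+k) · P(S=s)P(K=k)
 = 3·0.1332 + 7·0.1332 + 8·0.1036 + 4·0.1044 + 8·0.1044 + 9·0.0812 + 7·0.1224 + 11·0.1224 + 12·0.0952
 = 0.3996 + 0.9324 + 0.8288 + 0.4176 + 0.8352 + 0.7308 + 0.8568 + 1.3464 + 1.1424
 = 7.49

7.49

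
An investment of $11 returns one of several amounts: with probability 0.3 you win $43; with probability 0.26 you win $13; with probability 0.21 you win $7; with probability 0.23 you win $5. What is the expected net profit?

E[payout] = 43·0.3 + 13·0.26 + 7·0.21 + 5·0.23
 = 12.9 + 3.38 + 1.47 + 1.15
 = 18.9
Net = 18.9 - 11 = 7.9

7.9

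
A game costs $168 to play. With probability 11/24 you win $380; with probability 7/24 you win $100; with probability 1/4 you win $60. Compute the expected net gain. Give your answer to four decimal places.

E[payout] = 380·11/24 + 100·7/24 + 60·1/4
 = 1045/6 + 175/6 + 15
 = 655/3
Net = 655/3 - 168 = 151/3

50.3333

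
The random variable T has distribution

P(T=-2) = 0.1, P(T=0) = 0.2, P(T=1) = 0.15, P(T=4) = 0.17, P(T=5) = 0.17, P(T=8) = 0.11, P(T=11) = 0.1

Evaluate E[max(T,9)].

E[max(T,9)] = Σ max(t,9)·P(T=t)
 = 9·0.1 + 9·0.2 + 9·0.15 + 9·0.17 + 9·0.17 + 9·0.11 + 11·0.1
 = 0.9 + 1.8 + 1.35 + 1.53 + 1.53 + 0.99 + 1.1
 = 9.2

9.2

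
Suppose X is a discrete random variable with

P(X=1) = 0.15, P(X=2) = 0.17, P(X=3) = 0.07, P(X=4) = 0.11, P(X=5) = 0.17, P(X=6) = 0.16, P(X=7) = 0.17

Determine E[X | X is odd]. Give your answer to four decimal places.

4.2857

P(X is odd) = 0.15 + 0.07 + 0.17 + 0.17 = 0.56.
E[X | X is odd] = [1·0.15 + 3·0.07 + 5·0.17 + 7·0.17] / 0.56
 = 2.4 / 0.56
 = 30/7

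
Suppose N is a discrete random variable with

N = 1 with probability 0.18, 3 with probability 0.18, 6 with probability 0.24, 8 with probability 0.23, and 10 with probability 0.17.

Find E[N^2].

42.16

E[N^2] = Σ n^2·P(N=n)
 = 1·0.18 + 9·0.18 + 36·0.24 + 64·0.23 + 100·0.17
 = 0.18 + 1.62 + 8.64 + 14.72 + 17
 = 42.16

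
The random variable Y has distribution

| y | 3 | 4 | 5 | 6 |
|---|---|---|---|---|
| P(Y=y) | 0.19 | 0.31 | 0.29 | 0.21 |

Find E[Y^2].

21.48

E[Y^2] = Σ y^2·P(Y=y)
 = 9·0.19 + 16·0.31 + 25·0.29 + 36·0.21
 = 1.71 + 4.96 + 7.25 + 7.56
 = 21.48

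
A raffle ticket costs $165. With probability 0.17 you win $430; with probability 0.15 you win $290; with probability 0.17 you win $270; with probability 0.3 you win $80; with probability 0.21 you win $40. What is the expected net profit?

E[payout] = 430·0.17 + 290·0.15 + 270·0.17 + 80·0.3 + 40·0.21
 = 73.1 + 43.5 + 45.9 + 24 + 8.4
 = 194.9
Net = 194.9 - 165 = 29.9

29.9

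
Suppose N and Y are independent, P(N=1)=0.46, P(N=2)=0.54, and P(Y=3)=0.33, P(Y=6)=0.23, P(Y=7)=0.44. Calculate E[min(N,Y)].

E[min(N,Y)] = Σ_n Σ_y min(n,y) · P(N=n)P(Y=y)
 = 1·0.1518 + 1·0.1058 + 1·0.2024 + 2·0.1782 + 2·0.1242 + 2·0.2376
 = 0.1518 + 0.1058 + 0.2024 + 0.3564 + 0.2484 + 0.4752
 = 1.54

1.54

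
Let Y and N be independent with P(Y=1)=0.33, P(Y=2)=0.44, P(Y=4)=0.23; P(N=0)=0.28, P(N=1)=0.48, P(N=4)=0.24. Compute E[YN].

3.0672

E[YN] = Σ_y Σ_n yn · P(Y=y)P(N=n)
 = 0·0.0924 + 1·0.1584 + 4·0.0792 + 0·0.1232 + 2·0.2112 + 8·0.1056 + 0·0.0644 + 4·0.1104 + 16·0.0552
 = 0 + 0.1584 + 0.3168 + 0 + 0.4224 + 0.8448 + 0 + 0.4416 + 0.8832
 = 3.0672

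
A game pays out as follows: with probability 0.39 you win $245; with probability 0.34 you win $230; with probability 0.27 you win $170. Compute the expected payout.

219.65

E[payout] = 245·0.39 + 230·0.34 + 170·0.27
 = 95.55 + 78.2 + 45.9
 = 219.65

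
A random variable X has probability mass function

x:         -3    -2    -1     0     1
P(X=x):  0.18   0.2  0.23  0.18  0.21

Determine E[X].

E[X] = Σ x·P(X=x)
 = (-3)·0.18 + (-2)·0.2 + (-1)·0.23 + 0·0.18 + 1·0.21
 = (-0.54) + (-0.4) + (-0.23) + 0 + 0.21
 = -0.96

-0.96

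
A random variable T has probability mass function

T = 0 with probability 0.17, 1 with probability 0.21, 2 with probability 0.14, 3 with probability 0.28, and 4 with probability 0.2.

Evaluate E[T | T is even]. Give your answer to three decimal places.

2.118

P(T is even) = 0.17 + 0.14 + 0.2 = 0.51.
E[T | T is even] = [0·0.17 + 2·0.14 + 4·0.2] / 0.51
 = 1.08 / 0.51
 = 36/17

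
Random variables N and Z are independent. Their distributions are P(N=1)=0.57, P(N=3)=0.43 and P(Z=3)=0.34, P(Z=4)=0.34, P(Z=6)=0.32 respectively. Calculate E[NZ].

E[NZ] = Σ_n Σ_z nz · P(N=n)P(Z=z)
 = 3·0.1938 + 4·0.1938 + 6·0.1824 + 9·0.1462 + 12·0.1462 + 18·0.1376
 = 0.5814 + 0.7752 + 1.0944 + 1.3158 + 1.7544 + 2.4768
 = 7.998

7.998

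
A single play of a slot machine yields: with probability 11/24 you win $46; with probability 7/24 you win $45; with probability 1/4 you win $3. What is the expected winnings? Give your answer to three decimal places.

E[payout] = 46·11/24 + 45·7/24 + 3·1/4
 = 253/12 + 105/8 + 3/4
 = 839/24

34.958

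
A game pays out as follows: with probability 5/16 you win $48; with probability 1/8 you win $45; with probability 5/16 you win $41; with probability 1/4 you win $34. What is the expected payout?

E[payout] = 48·5/16 + 45·1/8 + 41·5/16 + 34·1/4
 = 15 + 45/8 + 205/16 + 17/2
 = 671/16

41.9375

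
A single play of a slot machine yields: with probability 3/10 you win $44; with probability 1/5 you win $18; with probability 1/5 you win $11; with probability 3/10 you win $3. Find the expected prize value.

19.9

E[payout] = 44·3/10 + 18·1/5 + 11·1/5 + 3·3/10
 = 66/5 + 18/5 + 11/5 + 9/10
 = 199/10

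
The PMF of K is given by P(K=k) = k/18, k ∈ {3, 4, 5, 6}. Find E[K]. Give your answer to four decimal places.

E[K] = Σ k·P(K=k)
 = 3·1/6 + 4·2/9 + 5·5/18 + 6·1/3
 = 1/2 + 8/9 + 25/18 + 2
 = 43/9

4.7778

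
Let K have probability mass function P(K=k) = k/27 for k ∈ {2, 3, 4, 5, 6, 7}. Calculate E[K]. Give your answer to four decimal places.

E[K] = Σ k·P(K=k)
 = 2·2/27 + 3·1/9 + 4·4/27 + 5·5/27 + 6·2/9 + 7·7/27
 = 4/27 + 1/3 + 16/27 + 25/27 + 4/3 + 49/27
 = 139/27

5.1481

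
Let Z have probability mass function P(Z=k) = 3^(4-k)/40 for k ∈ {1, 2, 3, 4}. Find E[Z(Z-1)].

E[Z(Z-1)] = Σ z(z-1)·P(Z=z)
 = 0·27/40 + 2·9/40 + 6·3/40 + 12·1/40
 = 0 + 9/20 + 9/20 + 3/10
 = 6/5

1.2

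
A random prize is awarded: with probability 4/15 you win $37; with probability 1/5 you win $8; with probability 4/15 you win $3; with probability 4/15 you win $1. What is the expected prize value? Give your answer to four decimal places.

E[payout] = 37·4/15 + 8·1/5 + 3·4/15 + 1·4/15
 = 148/15 + 8/5 + 4/5 + 4/15
 = 188/15

12.5333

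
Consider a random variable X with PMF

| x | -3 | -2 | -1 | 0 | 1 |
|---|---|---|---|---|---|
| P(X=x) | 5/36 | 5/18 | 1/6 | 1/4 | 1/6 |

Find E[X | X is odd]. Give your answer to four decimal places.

-0.8824

P(X is odd) = 5/36 + 1/6 + 1/6 = 17/36.
E[X | X is odd] = [(-3)·5/36 + (-1)·1/6 + 1·1/6] / (17/36)
 = -5/12 / (17/36)
 = -15/17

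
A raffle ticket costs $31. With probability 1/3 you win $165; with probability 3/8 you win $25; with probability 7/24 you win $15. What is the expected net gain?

37.75

E[payout] = 165·1/3 + 25·3/8 + 15·7/24
 = 55 + 75/8 + 35/8
 = 275/4
Net = 275/4 - 31 = 151/4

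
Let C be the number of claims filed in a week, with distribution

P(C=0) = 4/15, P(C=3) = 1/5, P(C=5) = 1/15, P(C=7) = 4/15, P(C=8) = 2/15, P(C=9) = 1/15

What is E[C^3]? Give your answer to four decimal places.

222.0667

E[C^3] = Σ c^3·P(C=c)
 = 0·4/15 + 27·1/5 + 125·1/15 + 343·4/15 + 512·2/15 + 729·1/15
 = 0 + 27/5 + 25/3 + 1372/15 + 1024/15 + 243/5
 = 3331/15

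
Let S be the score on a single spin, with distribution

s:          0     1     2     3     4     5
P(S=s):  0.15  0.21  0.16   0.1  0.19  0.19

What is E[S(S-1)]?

E[S(S-1)] = Σ s(s-1)·P(S=s)
 = 0·0.15 + 0·0.21 + 2·0.16 + 6·0.1 + 12·0.19 + 20·0.19
 = 0 + 0 + 0.32 + 0.6 + 2.28 + 3.8
 = 7

7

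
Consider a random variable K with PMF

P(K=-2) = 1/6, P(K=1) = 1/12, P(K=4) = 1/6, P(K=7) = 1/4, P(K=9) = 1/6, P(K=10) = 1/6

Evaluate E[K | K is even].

4

P(K is even) = 1/6 + 1/6 + 1/6 = 1/2.
E[K | K is even] = [(-2)·1/6 + 4·1/6 + 10·1/6] / (1/2)
 = 2 / (1/2)
 = 4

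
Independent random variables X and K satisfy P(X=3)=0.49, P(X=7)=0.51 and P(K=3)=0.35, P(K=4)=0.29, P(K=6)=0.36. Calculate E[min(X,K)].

3.6987

E[min(X,K)] = Σ_x Σ_k min(x,k) · P(X=x)P(K=k)
 = 3·0.1715 + 3·0.1421 + 3·0.1764 + 3·0.1785 + 4·0.1479 + 6·0.1836
 = 0.5145 + 0.4263 + 0.5292 + 0.5355 + 0.5916 + 1.1016
 = 3.6987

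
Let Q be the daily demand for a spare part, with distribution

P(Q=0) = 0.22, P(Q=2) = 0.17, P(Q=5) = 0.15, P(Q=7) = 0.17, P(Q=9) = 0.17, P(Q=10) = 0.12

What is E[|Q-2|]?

E[|Q-2|] = Σ |q-2|·P(Q=q)
 = 2·0.22 + 0·0.17 + 3·0.15 + 5·0.17 + 7·0.17 + 8·0.12
 = 0.44 + 0 + 0.45 + 0.85 + 1.19 + 0.96
 = 3.89

3.89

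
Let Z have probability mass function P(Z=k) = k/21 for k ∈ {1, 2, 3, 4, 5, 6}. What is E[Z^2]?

21

E[Z^2] = Σ z^2·P(Z=z)
 = 1·1/21 + 4·2/21 + 9·1/7 + 16·4/21 + 25·5/21 + 36·2/7
 = 1/21 + 8/21 + 9/7 + 64/21 + 125/21 + 72/7
 = 21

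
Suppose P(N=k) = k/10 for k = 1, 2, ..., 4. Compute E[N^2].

E[N^2] = Σ n^2·P(N=n)
 = 1·1/10 + 4·1/5 + 9·3/10 + 16·2/5
 = 1/10 + 4/5 + 27/10 + 32/5
 = 10

10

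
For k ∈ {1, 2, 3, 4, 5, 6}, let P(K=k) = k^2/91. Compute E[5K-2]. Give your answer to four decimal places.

22.2308

E[5K-2] = Σ (5k-2)·P(K=k)
 = 3·1/91 + 8·4/91 + 13·9/91 + 18·16/91 + 23·25/91 + 28·36/91
 = 3/91 + 32/91 + 9/7 + 288/91 + 575/91 + 144/13
 = 289/13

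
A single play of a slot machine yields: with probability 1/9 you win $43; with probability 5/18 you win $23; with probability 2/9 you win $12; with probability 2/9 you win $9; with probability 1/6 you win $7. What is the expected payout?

E[payout] = 43·1/9 + 23·5/18 + 12·2/9 + 9·2/9 + 7·1/6
 = 43/9 + 115/18 + 8/3 + 2 + 7/6
 = 17

17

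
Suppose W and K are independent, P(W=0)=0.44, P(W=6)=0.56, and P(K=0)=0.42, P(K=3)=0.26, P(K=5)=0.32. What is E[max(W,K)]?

4.4072

E[max(W,K)] = Σ_w Σ_k max(w,k) · P(W=w)P(K=k)
 = 0·0.1848 + 3·0.1144 + 5·0.1408 + 6·0.2352 + 6·0.1456 + 6·0.1792
 = 0 + 0.3432 + 0.704 + 1.4112 + 0.8736 + 1.0752
 = 4.4072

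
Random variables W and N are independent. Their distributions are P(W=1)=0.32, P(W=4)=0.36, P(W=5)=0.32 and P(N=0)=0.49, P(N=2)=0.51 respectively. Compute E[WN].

E[WN] = Σ_w Σ_n wn · P(W=w)P(N=n)
 = 0·0.1568 + 2·0.1632 + 0·0.1764 + 8·0.1836 + 0·0.1568 + 10·0.1632
 = 0 + 0.3264 + 0 + 1.4688 + 0 + 1.632
 = 3.4272

3.4272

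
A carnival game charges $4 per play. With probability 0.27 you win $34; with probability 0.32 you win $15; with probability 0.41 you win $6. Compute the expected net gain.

E[payout] = 34·0.27 + 15·0.32 + 6·0.41
 = 9.18 + 4.8 + 2.46
 = 16.44
Net = 16.44 - 4 = 12.44

12.44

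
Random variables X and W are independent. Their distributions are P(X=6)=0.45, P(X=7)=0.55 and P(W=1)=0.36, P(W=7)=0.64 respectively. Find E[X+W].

11.39

E[X+W] = Σ_x Σ_w (x+w) · P(X=x)P(W=w)
 = 7·0.162 + 13·0.288 + 8·0.198 + 14·0.352
 = 1.134 + 3.744 + 1.584 + 4.928
 = 11.39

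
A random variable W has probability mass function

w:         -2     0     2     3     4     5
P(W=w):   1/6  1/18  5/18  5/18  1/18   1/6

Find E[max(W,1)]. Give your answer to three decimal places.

E[max(W,1)] = Σ max(w,1)·P(W=w)
 = 1·1/6 + 1·1/18 + 2·5/18 + 3·5/18 + 4·1/18 + 5·1/6
 = 1/6 + 1/18 + 5/9 + 5/6 + 2/9 + 5/6
 = 8/3

2.667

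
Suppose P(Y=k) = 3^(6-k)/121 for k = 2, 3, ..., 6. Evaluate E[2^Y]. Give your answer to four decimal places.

E[2^Y] = Σ 2^y·P(Y=y)
 = 4·81/121 + 8·27/121 + 16·9/121 + 32·3/121 + 64·1/121
 = 324/121 + 216/121 + 144/121 + 96/121 + 64/121
 = 844/121

6.9752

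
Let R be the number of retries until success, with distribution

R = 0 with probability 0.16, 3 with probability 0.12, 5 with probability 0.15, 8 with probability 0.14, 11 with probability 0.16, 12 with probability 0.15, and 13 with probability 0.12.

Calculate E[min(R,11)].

6.96

E[min(R,11)] = Σ min(r,11)·P(R=r)
 = 0·0.16 + 3·0.12 + 5·0.15 + 8·0.14 + 11·0.16 + 11·0.15 + 11·0.12
 = 0 + 0.36 + 0.75 + 1.12 + 1.76 + 1.65 + 1.32
 = 6.96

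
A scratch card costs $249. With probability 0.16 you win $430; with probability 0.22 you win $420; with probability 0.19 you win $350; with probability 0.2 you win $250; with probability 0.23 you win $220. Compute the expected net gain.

79.3

E[payout] = 430·0.16 + 420·0.22 + 350·0.19 + 250·0.2 + 220·0.23
 = 68.8 + 92.4 + 66.5 + 50 + 50.6
 = 328.3
Net = 328.3 - 249 = 79.3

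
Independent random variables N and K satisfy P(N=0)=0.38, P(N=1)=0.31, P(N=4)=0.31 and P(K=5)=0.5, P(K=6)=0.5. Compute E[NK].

8.525

E[NK] = Σ_n Σ_k nk · P(N=n)P(K=k)
 = 0·0.19 + 0·0.19 + 5·0.155 + 6·0.155 + 20·0.155 + 24·0.155
 = 0 + 0 + 0.775 + 0.93 + 3.1 + 3.72
 = 8.525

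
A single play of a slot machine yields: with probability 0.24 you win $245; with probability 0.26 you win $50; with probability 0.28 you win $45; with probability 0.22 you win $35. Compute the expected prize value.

E[payout] = 245·0.24 + 50·0.26 + 45·0.28 + 35·0.22
 = 58.8 + 13 + 12.6 + 7.7
 = 92.1

92.1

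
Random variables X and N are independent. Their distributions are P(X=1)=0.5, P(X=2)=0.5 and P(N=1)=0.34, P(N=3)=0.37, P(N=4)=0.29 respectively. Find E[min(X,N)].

E[min(X,N)] = Σ_x Σ_n min(x,n) · P(X=x)P(N=n)
 = 1·0.17 + 1·0.185 + 1·0.145 + 1·0.17 + 2·0.185 + 2·0.145
 = 0.17 + 0.185 + 0.145 + 0.17 + 0.37 + 0.29
 = 1.33

1.33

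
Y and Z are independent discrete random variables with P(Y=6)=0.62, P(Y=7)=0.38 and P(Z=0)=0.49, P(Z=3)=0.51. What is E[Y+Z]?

7.91

E[Y+Z] = Σ_y Σ_z (y+z) · P(Y=y)P(Z=z)
 = 6·0.3038 + 9·0.3162 + 7·0.1862 + 10·0.1938
 = 1.8228 + 2.8458 + 1.3034 + 1.938
 = 7.91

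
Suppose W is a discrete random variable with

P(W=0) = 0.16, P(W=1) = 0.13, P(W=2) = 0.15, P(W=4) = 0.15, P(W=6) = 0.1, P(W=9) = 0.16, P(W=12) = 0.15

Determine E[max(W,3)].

5.76

E[max(W,3)] = Σ max(w,3)·P(W=w)
 = 3·0.16 + 3·0.13 + 3·0.15 + 4·0.15 + 6·0.1 + 9·0.16 + 12·0.15
 = 0.48 + 0.39 + 0.45 + 0.6 + 0.6 + 1.44 + 1.8
 = 5.76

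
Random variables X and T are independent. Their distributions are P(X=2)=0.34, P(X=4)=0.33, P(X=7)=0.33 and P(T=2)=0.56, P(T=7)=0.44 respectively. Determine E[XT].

E[XT] = Σ_x Σ_t xt · P(X=x)P(T=t)
 = 4·0.1904 + 14·0.1496 + 8·0.1848 + 28·0.1452 + 14·0.1848 + 49·0.1452
 = 0.7616 + 2.0944 + 1.4784 + 4.0656 + 2.5872 + 7.1148
 = 18.102

18.102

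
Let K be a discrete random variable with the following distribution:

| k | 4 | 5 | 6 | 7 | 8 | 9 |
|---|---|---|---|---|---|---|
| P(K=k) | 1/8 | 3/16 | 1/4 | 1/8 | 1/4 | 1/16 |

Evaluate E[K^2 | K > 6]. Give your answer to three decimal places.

62.143

P(K > 6) = 1/8 + 1/4 + 1/16 = 7/16.
E[K^2 | K > 6] = [49·1/8 + 64·1/4 + 81·1/16] / (7/16)
 = 435/16 / (7/16)
 = 435/7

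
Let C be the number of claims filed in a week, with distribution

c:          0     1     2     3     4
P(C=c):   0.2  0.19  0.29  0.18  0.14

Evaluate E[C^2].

E[C^2] = Σ c^2·P(C=c)
 = 0·0.2 + 1·0.19 + 4·0.29 + 9·0.18 + 16·0.14
 = 0 + 0.19 + 1.16 + 1.62 + 2.24
 = 5.21

5.21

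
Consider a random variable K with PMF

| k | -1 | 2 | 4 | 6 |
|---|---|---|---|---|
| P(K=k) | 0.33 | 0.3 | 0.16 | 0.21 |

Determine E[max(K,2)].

3.16

E[max(K,2)] = Σ max(k,2)·P(K=k)
 = 2·0.33 + 2·0.3 + 4·0.16 + 6·0.21
 = 0.66 + 0.6 + 0.64 + 1.26
 = 3.16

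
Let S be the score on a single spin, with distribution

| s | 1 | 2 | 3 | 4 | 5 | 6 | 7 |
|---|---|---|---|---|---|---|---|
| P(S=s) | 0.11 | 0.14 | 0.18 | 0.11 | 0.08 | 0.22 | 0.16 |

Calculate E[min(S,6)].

4.05

E[min(S,6)] = Σ min(s,6)·P(S=s)
 = 1·0.11 + 2·0.14 + 3·0.18 + 4·0.11 + 5·0.08 + 6·0.22 + 6·0.16
 = 0.11 + 0.28 + 0.54 + 0.44 + 0.4 + 1.32 + 0.96
 = 4.05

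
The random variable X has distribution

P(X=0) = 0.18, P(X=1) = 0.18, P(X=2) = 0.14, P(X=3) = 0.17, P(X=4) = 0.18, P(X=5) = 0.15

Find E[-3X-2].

-9.32

E[-3X-2] = Σ (-3x-2)·P(X=x)
 = (-2)·0.18 + (-5)·0.18 + (-8)·0.14 + (-11)·0.17 + (-14)·0.18 + (-17)·0.15
 = (-0.36) + (-0.9) + (-1.12) + (-1.87) + (-2.52) + (-2.55)
 = -9.32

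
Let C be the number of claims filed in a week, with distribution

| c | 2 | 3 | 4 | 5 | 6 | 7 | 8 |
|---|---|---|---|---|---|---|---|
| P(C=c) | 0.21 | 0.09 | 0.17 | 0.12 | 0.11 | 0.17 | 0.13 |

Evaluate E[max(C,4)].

E[max(C,4)] = Σ max(c,4)·P(C=c)
 = 4·0.21 + 4·0.09 + 4·0.17 + 5·0.12 + 6·0.11 + 7·0.17 + 8·0.13
 = 0.84 + 0.36 + 0.68 + 0.6 + 0.66 + 1.19 + 1.04
 = 5.37

5.37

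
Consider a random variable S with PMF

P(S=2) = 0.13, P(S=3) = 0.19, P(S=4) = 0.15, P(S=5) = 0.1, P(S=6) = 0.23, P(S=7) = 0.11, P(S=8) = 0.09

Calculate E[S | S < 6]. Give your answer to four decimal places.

P(S < 6) = 0.13 + 0.19 + 0.15 + 0.1 = 0.57.
E[S | S < 6] = [2·0.13 + 3·0.19 + 4·0.15 + 5·0.1] / 0.57
 = 1.93 / 0.57
 = 193/57

3.3860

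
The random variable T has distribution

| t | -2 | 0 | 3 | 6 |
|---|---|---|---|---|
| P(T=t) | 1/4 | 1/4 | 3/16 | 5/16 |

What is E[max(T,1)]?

2.9375

E[max(T,1)] = Σ max(t,1)·P(T=t)
 = 1·1/4 + 1·1/4 + 3·3/16 + 6·5/16
 = 1/4 + 1/4 + 9/16 + 15/8
 = 47/16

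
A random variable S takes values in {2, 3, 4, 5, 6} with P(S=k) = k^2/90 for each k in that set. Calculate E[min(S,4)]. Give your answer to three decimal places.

3.811

E[min(S,4)] = Σ min(s,4)·P(S=s)
 = 2·2/45 + 3·1/10 + 4·8/45 + 4·5/18 + 4·2/5
 = 4/45 + 3/10 + 32/45 + 10/9 + 8/5
 = 343/90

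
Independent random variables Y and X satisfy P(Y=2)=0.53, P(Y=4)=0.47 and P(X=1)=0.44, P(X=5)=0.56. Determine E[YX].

9.5256

E[YX] = Σ_y Σ_x yx · P(Y=y)P(X=x)
 = 2·0.2332 + 10·0.2968 + 4·0.2068 + 20·0.2632
 = 0.4664 + 2.968 + 0.8272 + 5.264
 = 9.5256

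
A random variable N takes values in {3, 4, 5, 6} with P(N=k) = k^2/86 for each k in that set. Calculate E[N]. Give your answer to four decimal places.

E[N] = Σ n·P(N=n)
 = 3·9/86 + 4·8/43 + 5·25/86 + 6·18/43
 = 27/86 + 32/43 + 125/86 + 108/43
 = 216/43

5.0233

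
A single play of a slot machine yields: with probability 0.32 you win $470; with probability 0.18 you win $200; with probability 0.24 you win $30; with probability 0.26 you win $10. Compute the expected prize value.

E[payout] = 470·0.32 + 200·0.18 + 30·0.24 + 10·0.26
 = 150.4 + 36 + 7.2 + 2.6
 = 196.2

196.2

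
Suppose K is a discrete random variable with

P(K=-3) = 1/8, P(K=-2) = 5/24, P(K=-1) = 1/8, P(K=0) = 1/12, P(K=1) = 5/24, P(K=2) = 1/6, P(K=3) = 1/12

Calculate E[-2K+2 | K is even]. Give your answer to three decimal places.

P(K is even) = 5/24 + 1/12 + 1/6 = 11/24.
E[-2K+2 | K is even] = [6·5/24 + 2·1/12 + (-2)·1/6] / (11/24)
 = 13/12 / (11/24)
 = 26/11

2.364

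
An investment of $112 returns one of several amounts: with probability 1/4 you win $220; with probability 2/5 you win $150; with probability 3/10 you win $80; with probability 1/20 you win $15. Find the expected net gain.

E[payout] = 220·1/4 + 150·2/5 + 80·3/10 + 15·1/20
 = 55 + 60 + 24 + 3/4
 = 559/4
Net = 559/4 - 112 = 111/4

27.75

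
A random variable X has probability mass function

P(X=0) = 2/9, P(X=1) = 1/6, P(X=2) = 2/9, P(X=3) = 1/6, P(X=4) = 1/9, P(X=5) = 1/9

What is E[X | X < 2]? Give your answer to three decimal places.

0.429

P(X < 2) = 2/9 + 1/6 = 7/18.
E[X | X < 2] = [0·2/9 + 1·1/6] / (7/18)
 = 1/6 / (7/18)
 = 3/7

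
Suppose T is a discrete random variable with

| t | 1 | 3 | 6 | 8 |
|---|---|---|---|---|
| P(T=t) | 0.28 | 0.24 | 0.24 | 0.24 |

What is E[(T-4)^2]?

7.56

E[(T-4)^2] = Σ (t-4)^2·P(T=t)
 = 9·0.28 + 1·0.24 + 4·0.24 + 16·0.24
 = 2.52 + 0.24 + 0.96 + 3.84
 = 7.56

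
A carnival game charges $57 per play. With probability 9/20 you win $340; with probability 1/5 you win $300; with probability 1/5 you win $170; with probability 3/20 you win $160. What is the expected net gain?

214

E[payout] = 340·9/20 + 300·1/5 + 170·1/5 + 160·3/20
 = 153 + 60 + 34 + 24
 = 271
Net = 271 - 57 = 214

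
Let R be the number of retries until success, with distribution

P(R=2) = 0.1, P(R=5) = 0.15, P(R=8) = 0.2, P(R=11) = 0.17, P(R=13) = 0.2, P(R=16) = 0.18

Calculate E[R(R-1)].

E[R(R-1)] = Σ r(r-1)·P(R=r)
 = 2·0.1 + 20·0.15 + 56·0.2 + 110·0.17 + 156·0.2 + 240·0.18
 = 0.2 + 3 + 11.2 + 18.7 + 31.2 + 43.2
 = 107.5

107.5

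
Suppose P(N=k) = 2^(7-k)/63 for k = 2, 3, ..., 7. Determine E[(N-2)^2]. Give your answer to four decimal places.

2.2381

E[(N-2)^2] = Σ (n-2)^2·P(N=n)
 = 0·32/63 + 1·16/63 + 4·8/63 + 9·4/63 + 16·2/63 + 25·1/63
 = 0 + 16/63 + 32/63 + 4/7 + 32/63 + 25/63
 = 47/21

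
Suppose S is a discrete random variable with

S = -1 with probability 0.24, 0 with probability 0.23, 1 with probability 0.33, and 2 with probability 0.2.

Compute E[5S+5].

7.45

E[5S+5] = Σ (5s+5)·P(S=s)
 = 0·0.24 + 5·0.23 + 10·0.33 + 15·0.2
 = 0 + 1.15 + 3.3 + 3
 = 7.45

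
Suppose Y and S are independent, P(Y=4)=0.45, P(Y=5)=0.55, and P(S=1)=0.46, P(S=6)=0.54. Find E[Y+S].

E[Y+S] = Σ_y Σ_s (y+s) · P(Y=y)P(S=s)
 = 5·0.207 + 10·0.243 + 6·0.253 + 11·0.297
 = 1.035 + 2.43 + 1.518 + 3.267
 = 8.25

8.25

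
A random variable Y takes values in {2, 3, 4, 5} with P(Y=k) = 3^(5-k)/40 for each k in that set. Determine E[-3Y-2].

E[-3Y-2] = Σ (-3y-2)·P(Y=y)
 = (-8)·27/40 + (-11)·9/40 + (-14)·3/40 + (-17)·1/40
 = (-27/5) + (-99/40) + (-21/20) + (-17/40)
 = -187/20

-9.35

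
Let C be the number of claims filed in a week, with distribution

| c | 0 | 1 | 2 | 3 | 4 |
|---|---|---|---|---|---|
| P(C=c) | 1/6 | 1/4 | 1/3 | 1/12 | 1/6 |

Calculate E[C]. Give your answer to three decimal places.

E[C] = Σ c·P(C=c)
 = 0·1/6 + 1·1/4 + 2·1/3 + 3·1/12 + 4·1/6
 = 0 + 1/4 + 2/3 + 1/4 + 2/3
 = 11/6

1.833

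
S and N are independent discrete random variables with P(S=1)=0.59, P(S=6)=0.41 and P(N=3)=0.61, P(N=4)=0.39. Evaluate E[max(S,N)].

4.4601

E[max(S,N)] = Σ_s Σ_n max(s,n) · P(S=s)P(N=n)
 = 3·0.3599 + 4·0.2301 + 6·0.2501 + 6·0.1599
 = 1.0797 + 0.9204 + 1.5006 + 0.9594
 = 4.4601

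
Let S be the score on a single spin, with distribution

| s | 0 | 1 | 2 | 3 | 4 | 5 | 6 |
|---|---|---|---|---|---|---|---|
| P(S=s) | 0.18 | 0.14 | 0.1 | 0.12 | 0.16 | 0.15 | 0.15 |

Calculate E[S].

2.99

E[S] = Σ s·P(S=s)
 = 0·0.18 + 1·0.14 + 2·0.1 + 3·0.12 + 4·0.16 + 5·0.15 + 6·0.15
 = 0 + 0.14 + 0.2 + 0.36 + 0.64 + 0.75 + 0.9
 = 2.99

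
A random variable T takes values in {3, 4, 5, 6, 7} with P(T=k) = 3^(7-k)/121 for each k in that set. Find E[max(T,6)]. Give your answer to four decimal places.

E[max(T,6)] = Σ max(t,6)·P(T=t)
 = 6·81/121 + 6·27/121 + 6·9/121 + 6·3/121 + 7·1/121
 = 486/121 + 162/121 + 54/121 + 18/121 + 7/121
 = 727/121

6.0083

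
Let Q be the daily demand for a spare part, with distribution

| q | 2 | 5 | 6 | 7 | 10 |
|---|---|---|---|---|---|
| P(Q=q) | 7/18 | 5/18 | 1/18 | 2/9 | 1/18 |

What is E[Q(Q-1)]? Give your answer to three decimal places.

E[Q(Q-1)] = Σ q(q-1)·P(Q=q)
 = 2·7/18 + 20·5/18 + 30·1/18 + 42·2/9 + 90·1/18
 = 7/9 + 50/9 + 5/3 + 28/3 + 5
 = 67/3

22.333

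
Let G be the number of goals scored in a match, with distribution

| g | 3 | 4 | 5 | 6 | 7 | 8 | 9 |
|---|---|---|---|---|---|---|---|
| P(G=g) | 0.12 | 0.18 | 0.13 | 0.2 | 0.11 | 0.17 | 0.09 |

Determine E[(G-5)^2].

E[(G-5)^2] = Σ (g-5)^2·P(G=g)
 = 4·0.12 + 1·0.18 + 0·0.13 + 1·0.2 + 4·0.11 + 9·0.17 + 16·0.09
 = 0.48 + 0.18 + 0 + 0.2 + 0.44 + 1.53 + 1.44
 = 4.27

4.27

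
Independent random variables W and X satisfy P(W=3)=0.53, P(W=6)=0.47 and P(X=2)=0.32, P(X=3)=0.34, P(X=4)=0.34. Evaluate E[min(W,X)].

2.8398

E[min(W,X)] = Σ_w Σ_x min(w,x) · P(W=w)P(X=x)
 = 2·0.1696 + 3·0.1802 + 3·0.1802 + 2·0.1504 + 3·0.1598 + 4·0.1598
 = 0.3392 + 0.5406 + 0.5406 + 0.3008 + 0.4794 + 0.6392
 = 2.8398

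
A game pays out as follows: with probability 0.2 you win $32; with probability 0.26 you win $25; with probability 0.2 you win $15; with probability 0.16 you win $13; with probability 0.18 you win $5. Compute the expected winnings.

E[payout] = 32·0.2 + 25·0.26 + 15·0.2 + 13·0.16 + 5·0.18
 = 6.4 + 6.5 + 3 + 2.08 + 0.9
 = 18.88

18.88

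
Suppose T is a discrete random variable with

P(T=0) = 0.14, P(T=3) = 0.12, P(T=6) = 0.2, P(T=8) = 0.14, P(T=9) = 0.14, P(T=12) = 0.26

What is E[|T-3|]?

E[|T-3|] = Σ |t-3|·P(T=t)
 = 3·0.14 + 0·0.12 + 3·0.2 + 5·0.14 + 6·0.14 + 9·0.26
 = 0.42 + 0 + 0.6 + 0.7 + 0.84 + 2.34
 = 4.9

4.9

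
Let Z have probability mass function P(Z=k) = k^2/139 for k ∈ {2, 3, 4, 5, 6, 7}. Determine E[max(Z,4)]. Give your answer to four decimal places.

E[max(Z,4)] = Σ max(z,4)·P(Z=z)
 = 4·4/139 + 4·9/139 + 4·16/139 + 5·25/139 + 6·36/139 + 7·49/139
 = 16/139 + 36/139 + 64/139 + 125/139 + 216/139 + 343/139
 = 800/139

5.7554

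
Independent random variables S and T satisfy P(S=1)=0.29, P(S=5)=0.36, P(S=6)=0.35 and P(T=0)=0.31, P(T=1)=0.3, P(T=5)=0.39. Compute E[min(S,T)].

1.7976

E[min(S,T)] = Σ_s Σ_t min(s,t) · P(S=s)P(T=t)
 = 0·0.0899 + 1·0.087 + 1·0.1131 + 0·0.1116 + 1·0.108 + 5·0.1404 + 0·0.1085 + 1·0.105 + 5·0.1365
 = 0 + 0.087 + 0.1131 + 0 + 0.108 + 0.702 + 0 + 0.105 + 0.6825
 = 1.7976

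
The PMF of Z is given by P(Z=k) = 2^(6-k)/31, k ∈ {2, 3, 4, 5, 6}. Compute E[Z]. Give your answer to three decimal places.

E[Z] = Σ z·P(Z=z)
 = 2·16/31 + 3·8/31 + 4·4/31 + 5·2/31 + 6·1/31
 = 32/31 + 24/31 + 16/31 + 10/31 + 6/31
 = 88/31

2.839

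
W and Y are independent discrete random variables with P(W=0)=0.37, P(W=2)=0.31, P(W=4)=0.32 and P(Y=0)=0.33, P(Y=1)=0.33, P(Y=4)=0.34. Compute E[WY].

3.211

E[WY] = Σ_w Σ_y wy · P(W=w)P(Y=y)
 = 0·0.1221 + 0·0.1221 + 0·0.1258 + 0·0.1023 + 2·0.1023 + 8·0.1054 + 0·0.1056 + 4·0.1056 + 16·0.1088
 = 0 + 0 + 0 + 0 + 0.2046 + 0.8432 + 0 + 0.4224 + 1.7408
 = 3.211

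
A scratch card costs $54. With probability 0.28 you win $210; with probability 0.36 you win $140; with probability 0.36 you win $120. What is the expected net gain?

98.4

E[payout] = 210·0.28 + 140·0.36 + 120·0.36
 = 58.8 + 50.4 + 43.2
 = 152.4
Net = 152.4 - 54 = 98.4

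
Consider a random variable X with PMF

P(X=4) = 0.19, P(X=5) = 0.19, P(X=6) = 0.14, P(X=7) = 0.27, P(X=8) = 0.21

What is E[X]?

6.12

E[X] = Σ x·P(X=x)
 = 4·0.19 + 5·0.19 + 6·0.14 + 7·0.27 + 8·0.21
 = 0.76 + 0.95 + 0.84 + 1.89 + 1.68
 = 6.12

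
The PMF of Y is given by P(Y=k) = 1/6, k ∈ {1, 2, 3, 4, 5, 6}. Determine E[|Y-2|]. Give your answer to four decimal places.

E[|Y-2|] = Σ |y-2|·P(Y=y)
 = 1·1/6 + 0·1/6 + 1·1/6 + 2·1/6 + 3·1/6 + 4·1/6
 = 1/6 + 0 + 1/6 + 1/3 + 1/2 + 2/3
 = 11/6

1.8333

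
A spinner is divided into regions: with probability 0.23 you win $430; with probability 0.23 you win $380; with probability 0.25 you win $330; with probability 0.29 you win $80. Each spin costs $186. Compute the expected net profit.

E[payout] = 430·0.23 + 380·0.23 + 330·0.25 + 80·0.29
 = 98.9 + 87.4 + 82.5 + 23.2
 = 292
Net = 292 - 186 = 106

106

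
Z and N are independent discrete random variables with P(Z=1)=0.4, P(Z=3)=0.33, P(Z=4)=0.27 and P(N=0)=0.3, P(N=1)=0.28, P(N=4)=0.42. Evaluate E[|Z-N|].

E[|Z-N|] = Σ_z Σ_n |z-n| · P(Z=z)P(N=n)
 = 1·0.12 + 0·0.112 + 3·0.168 + 3·0.099 + 2·0.0924 + 1·0.1386 + 4·0.081 + 3·0.0756 + 0·0.1134
 = 0.12 + 0 + 0.504 + 0.297 + 0.1848 + 0.1386 + 0.324 + 0.2268 + 0
 = 1.7952

1.7952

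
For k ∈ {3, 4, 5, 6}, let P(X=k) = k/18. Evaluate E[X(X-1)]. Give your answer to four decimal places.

19.2222

E[X(X-1)] = Σ x(x-1)·P(X=x)
 = 6·1/6 + 12·2/9 + 20·5/18 + 30·1/3
 = 1 + 8/3 + 50/9 + 10
 = 173/9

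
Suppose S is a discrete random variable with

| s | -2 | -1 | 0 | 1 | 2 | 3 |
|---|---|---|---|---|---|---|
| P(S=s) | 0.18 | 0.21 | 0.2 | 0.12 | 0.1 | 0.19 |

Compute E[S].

0.32

E[S] = Σ s·P(S=s)
 = (-2)·0.18 + (-1)·0.21 + 0·0.2 + 1·0.12 + 2·0.1 + 3·0.19
 = (-0.36) + (-0.21) + 0 + 0.12 + 0.2 + 0.57
 = 0.32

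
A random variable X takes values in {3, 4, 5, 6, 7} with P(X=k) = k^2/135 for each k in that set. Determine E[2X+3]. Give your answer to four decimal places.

14.4815

E[2X+3] = Σ (2x+3)·P(X=x)
 = 9·1/15 + 11·16/135 + 13·5/27 + 15·4/15 + 17·49/135
 = 3/5 + 176/135 + 65/27 + 4 + 833/135
 = 391/27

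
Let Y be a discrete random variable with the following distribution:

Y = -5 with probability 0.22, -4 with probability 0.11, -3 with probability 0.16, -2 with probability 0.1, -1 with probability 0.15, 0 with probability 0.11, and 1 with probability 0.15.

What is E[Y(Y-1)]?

E[Y(Y-1)] = Σ y(y-1)·P(Y=y)
 = 30·0.22 + 20·0.11 + 12·0.16 + 6·0.1 + 2·0.15 + 0·0.11 + 0·0.15
 = 6.6 + 2.2 + 1.92 + 0.6 + 0.3 + 0 + 0
 = 11.62

11.62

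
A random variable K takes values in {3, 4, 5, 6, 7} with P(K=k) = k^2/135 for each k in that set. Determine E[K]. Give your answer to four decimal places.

5.7407

E[K] = Σ k·P(K=k)
 = 3·1/15 + 4·16/135 + 5·5/27 + 6·4/15 + 7·49/135
 = 1/5 + 64/135 + 25/27 + 8/5 + 343/135
 = 155/27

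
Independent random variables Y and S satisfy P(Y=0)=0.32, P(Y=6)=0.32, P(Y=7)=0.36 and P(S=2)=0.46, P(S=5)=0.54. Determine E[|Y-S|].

3.1368

E[|Y-S|] = Σ_y Σ_s |y-s| · P(Y=y)P(S=s)
 = 2·0.1472 + 5·0.1728 + 4·0.1472 + 1·0.1728 + 5·0.1656 + 2·0.1944
 = 0.2944 + 0.864 + 0.5888 + 0.1728 + 0.828 + 0.3888
 = 3.1368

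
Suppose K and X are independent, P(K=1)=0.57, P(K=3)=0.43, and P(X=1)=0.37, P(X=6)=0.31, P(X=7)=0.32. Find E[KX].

E[KX] = Σ_k Σ_x kx · P(K=k)P(X=x)
 = 1·0.2109 + 6·0.1767 + 7·0.1824 + 3·0.1591 + 18·0.1333 + 21·0.1376
 = 0.2109 + 1.0602 + 1.2768 + 0.4773 + 2.3994 + 2.8896
 = 8.3142

8.3142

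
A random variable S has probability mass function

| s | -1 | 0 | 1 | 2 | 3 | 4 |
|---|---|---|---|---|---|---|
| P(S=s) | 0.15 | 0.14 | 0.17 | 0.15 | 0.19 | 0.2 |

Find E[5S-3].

5.45

E[5S-3] = Σ (5s-3)·P(S=s)
 = (-8)·0.15 + (-3)·0.14 + 2·0.17 + 7·0.15 + 12·0.19 + 17·0.2
 = (-1.2) + (-0.42) + 0.34 + 1.05 + 2.28 + 3.4
 = 5.45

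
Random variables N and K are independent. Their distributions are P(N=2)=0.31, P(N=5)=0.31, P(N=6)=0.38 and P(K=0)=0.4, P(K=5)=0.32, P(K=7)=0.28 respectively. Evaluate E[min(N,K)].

2.5484

E[min(N,K)] = Σ_n Σ_k min(n,k) · P(N=n)P(K=k)
 = 0·0.124 + 2·0.0992 + 2·0.0868 + 0·0.124 + 5·0.0992 + 5·0.0868 + 0·0.152 + 5·0.1216 + 6·0.1064
 = 0 + 0.1984 + 0.1736 + 0 + 0.496 + 0.434 + 0 + 0.608 + 0.6384
 = 2.5484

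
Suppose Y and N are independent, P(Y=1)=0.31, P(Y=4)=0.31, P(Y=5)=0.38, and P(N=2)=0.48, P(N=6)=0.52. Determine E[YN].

E[YN] = Σ_y Σ_n yn · P(Y=y)P(N=n)
 = 2·0.1488 + 6·0.1612 + 8·0.1488 + 24·0.1612 + 10·0.1824 + 30·0.1976
 = 0.2976 + 0.9672 + 1.1904 + 3.8688 + 1.824 + 5.928
 = 14.076

14.076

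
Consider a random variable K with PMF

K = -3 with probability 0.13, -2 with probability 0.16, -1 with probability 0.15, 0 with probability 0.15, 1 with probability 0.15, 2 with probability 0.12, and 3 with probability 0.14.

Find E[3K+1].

0.85

E[3K+1] = Σ (3k+1)·P(K=k)
 = (-8)·0.13 + (-5)·0.16 + (-2)·0.15 + 1·0.15 + 4·0.15 + 7·0.12 + 10·0.14
 = (-1.04) + (-0.8) + (-0.3) + 0.15 + 0.6 + 0.84 + 1.4
 = 0.85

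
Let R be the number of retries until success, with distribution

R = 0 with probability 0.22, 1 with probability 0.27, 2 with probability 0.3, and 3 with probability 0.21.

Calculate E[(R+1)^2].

7.36

E[(R+1)^2] = Σ (r+1)^2·P(R=r)
 = 1·0.22 + 4·0.27 + 9·0.3 + 16·0.21
 = 0.22 + 1.08 + 2.7 + 3.36
 = 7.36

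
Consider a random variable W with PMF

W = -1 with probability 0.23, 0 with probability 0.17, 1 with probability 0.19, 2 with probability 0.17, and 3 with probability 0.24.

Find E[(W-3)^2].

E[(W-3)^2] = Σ (w-3)^2·P(W=w)
 = 16·0.23 + 9·0.17 + 4·0.19 + 1·0.17 + 0·0.24
 = 3.68 + 1.53 + 0.76 + 0.17 + 0
 = 6.14

6.14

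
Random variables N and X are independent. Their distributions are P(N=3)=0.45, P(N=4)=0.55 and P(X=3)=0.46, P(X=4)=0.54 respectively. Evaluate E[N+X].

E[N+X] = Σ_n Σ_x (n+x) · P(N=n)P(X=x)
 = 6·0.207 + 7·0.243 + 7·0.253 + 8·0.297
 = 1.242 + 1.701 + 1.771 + 2.376
 = 7.09

7.09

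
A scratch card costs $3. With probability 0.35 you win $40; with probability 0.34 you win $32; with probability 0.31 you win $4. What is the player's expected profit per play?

E[payout] = 40·0.35 + 32·0.34 + 4·0.31
 = 14 + 10.88 + 1.24
 = 26.12
Net = 26.12 - 3 = 23.12

23.12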